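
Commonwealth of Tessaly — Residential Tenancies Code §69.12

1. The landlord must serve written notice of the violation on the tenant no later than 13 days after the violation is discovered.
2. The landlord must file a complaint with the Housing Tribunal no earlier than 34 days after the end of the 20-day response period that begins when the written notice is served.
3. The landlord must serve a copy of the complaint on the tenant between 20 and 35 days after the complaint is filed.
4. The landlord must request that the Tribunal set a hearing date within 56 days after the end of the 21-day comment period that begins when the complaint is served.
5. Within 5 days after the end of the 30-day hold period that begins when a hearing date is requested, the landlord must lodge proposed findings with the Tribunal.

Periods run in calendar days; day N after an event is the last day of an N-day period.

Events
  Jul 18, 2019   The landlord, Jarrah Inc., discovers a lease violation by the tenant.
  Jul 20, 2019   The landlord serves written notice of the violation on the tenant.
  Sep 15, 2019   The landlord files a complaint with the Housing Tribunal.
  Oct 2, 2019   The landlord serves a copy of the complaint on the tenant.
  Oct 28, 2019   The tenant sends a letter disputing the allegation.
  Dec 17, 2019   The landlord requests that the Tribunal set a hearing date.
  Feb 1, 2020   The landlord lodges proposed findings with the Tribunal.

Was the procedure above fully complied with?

(1) due by Jul 18, 2019 + 13 days = Jul 31, 2019; Jul 20, 2019 is within that limit.
(2) permitted from Aug 9, 2019 + 34 days = Sep 12, 2019 onward; Sep 15, 2019 is on or after that date.
(3) the permitted window runs from Sep 15, 2019 + 20 = Oct 5, 2019 to Sep 15, 2019 + 35 = Oct 20, 2019; Oct 2, 2019 is 3 days too early.
No need to go further; step 3 was not satisfied.

No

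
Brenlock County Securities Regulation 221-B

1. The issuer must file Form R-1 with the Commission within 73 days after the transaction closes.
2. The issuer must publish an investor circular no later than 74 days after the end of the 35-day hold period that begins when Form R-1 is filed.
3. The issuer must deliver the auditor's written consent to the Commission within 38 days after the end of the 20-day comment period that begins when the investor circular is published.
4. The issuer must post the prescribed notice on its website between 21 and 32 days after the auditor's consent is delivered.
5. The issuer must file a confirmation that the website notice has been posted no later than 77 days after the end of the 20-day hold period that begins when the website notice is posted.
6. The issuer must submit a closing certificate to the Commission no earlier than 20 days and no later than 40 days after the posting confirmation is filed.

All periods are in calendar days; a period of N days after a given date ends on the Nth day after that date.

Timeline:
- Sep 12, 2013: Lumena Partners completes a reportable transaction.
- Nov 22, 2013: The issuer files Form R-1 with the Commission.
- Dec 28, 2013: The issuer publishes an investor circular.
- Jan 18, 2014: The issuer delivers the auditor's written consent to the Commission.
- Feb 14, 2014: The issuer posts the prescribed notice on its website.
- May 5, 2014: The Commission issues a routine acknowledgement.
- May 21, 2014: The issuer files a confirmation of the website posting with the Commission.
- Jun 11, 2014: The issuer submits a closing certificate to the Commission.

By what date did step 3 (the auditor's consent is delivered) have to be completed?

The investor circular is published on Dec 28, 2013; the 20-day comment period therefore ends Jan 17, 2014, and step 3 runs from that date. 38 days after Jan 17, 2014 is Feb 24, 2014.

Feb 24, 2014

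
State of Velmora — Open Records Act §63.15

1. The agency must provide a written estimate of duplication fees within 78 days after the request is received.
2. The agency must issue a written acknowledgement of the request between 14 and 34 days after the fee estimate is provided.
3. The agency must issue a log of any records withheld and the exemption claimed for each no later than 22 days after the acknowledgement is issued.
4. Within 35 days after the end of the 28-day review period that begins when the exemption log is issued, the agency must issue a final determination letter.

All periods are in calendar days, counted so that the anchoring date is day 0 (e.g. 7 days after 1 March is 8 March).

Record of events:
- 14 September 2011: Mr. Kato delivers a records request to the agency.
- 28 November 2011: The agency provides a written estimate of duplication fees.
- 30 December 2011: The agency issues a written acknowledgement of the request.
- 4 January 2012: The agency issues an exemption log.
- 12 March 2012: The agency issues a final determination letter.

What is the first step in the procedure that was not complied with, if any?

Step 4

Step 1 — counting 78 days from 14 September 2011 (when the request is received) gives a deadline of 1 December 2011; 28 November 2011 is within that limit.
Step 2 — 14 and 34 days from 28 November 2011 (when the fee estimate is provided) are 12 December 2011 and 1 January 2012 respectively; 30 December 2011 falls inside that range.
Step 3 — counting 22 days from 30 December 2011 (when the acknowledgement is issued) gives a deadline of 21 January 2012; 4 January 2012 is within that limit.
Step 4 — counting 35 days from 1 February 2012 (end of the 28-day review period, which began when the exemption log is issued on 4 January 2012) gives a deadline of 7 March 2012; done 12 March 2012 — 5 days late.
Later steps need not be reached.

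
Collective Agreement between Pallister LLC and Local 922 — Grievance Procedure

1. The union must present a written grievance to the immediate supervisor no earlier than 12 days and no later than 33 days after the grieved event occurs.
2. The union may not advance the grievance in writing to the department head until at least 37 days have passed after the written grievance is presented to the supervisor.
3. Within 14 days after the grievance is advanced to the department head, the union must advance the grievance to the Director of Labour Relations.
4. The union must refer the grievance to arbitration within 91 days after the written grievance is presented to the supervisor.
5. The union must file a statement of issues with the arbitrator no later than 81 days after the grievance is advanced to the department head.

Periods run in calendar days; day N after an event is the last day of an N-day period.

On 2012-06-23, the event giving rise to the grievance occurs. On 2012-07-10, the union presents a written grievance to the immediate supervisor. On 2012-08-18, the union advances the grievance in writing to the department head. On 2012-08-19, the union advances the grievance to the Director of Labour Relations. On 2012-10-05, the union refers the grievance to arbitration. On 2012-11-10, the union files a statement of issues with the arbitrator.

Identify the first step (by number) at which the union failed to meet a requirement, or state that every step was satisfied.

Step 5

Step 1: the window is 12–33 days after 2012-06-23 (when the grieved event occurs), so 2012-07-05 through 2012-07-26; 2012-07-10 falls inside that range.
Step 2: the earliest permitted date is 37 days after 2012-07-10 (when the written grievance is presented to the supervisor), i.e. 2012-08-16; done 2012-08-18 — permitted.
Step 3: 14 days after 2012-08-18 (when the grievance is advanced to the department head) is 2012-09-01; done 2012-08-19 — timely.
Step 4: 91 days after 2012-07-10 (when the written grievance is presented to the supervisor) is 2012-10-09; 2012-10-05 is within that limit.
Step 5: 81 days after 2012-08-18 (when the grievance is advanced to the department head) is 2012-11-07; done 2012-11-10 — 3 days late.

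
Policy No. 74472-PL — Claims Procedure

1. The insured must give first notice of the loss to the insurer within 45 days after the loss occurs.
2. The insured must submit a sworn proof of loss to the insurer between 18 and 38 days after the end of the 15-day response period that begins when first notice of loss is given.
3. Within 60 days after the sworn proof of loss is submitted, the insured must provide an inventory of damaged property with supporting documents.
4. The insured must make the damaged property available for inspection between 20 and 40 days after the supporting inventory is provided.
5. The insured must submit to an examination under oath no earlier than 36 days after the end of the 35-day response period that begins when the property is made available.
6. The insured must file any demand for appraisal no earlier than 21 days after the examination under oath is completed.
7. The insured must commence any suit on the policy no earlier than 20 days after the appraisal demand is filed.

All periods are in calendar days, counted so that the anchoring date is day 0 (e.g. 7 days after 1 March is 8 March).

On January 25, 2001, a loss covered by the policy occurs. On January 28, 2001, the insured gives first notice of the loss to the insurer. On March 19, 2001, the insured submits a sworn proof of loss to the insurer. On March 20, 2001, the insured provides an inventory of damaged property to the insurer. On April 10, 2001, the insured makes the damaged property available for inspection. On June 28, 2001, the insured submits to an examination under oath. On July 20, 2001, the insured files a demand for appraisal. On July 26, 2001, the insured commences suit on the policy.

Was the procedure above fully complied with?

No

Step 1 — counting 45 days from January 25, 2001 (when the loss occurs) gives a deadline of March 11, 2001; completed January 28, 2001, before the deadline.
Step 2 — 18 and 38 days from February 12, 2001 (end of the 15-day response period, which began when first notice of loss is given on January 28, 2001) are March 2, 2001 and March 22, 2001 respectively; March 19, 2001 falls inside that range.
Step 3 — counting 60 days from March 19, 2001 (when the sworn proof of loss is submitted) gives a deadline of May 18, 2001; March 20, 2001 is within that limit.
Step 4 — 20 and 40 days from March 20, 2001 (when the supporting inventory is provided) are April 9, 2001 and April 29, 2001 respectively; done April 10, 2001, which is between those dates.
Step 5 — must wait 36 days from May 15, 2001 (end of the 35-day response period, which began when the property is made available on April 10, 2001), so not before June 20, 2001; done June 28, 2001 — permitted.
Step 6 — must wait 21 days from June 28, 2001 (when the examination under oath is completed), so not before July 19, 2001; July 20, 2001 is on or after that date.
Step 7 — must wait 20 days from July 20, 2001 (when the appraisal demand is filed), so not before August 9, 2001; acted on July 26, 2001, 14 days prematurely.
Later steps need not be reached.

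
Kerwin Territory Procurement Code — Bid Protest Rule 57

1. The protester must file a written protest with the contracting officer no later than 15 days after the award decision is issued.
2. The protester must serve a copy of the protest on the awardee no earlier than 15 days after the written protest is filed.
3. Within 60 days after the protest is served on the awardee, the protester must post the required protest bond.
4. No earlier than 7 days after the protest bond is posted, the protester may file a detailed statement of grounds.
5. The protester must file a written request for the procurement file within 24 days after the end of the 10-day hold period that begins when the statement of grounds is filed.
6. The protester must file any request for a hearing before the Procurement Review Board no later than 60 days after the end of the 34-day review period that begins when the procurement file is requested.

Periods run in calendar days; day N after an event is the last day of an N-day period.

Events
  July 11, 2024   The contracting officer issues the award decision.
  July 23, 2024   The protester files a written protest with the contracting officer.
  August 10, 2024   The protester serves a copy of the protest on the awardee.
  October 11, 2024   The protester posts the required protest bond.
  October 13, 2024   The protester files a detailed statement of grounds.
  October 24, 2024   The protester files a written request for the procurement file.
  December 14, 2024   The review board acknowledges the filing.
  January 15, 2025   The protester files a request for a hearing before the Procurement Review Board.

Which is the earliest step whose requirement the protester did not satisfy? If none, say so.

Step 3

(1) due by July 11, 2024 + 15 days = July 26, 2024; done July 23, 2024 — timely.
(2) permitted from July 23, 2024 + 15 days = August 7, 2024 onward; done August 10, 2024 — permitted.
(3) due by August 10, 2024 + 60 days = October 9, 2024; not done until October 11, 2024, 2 days after the deadline.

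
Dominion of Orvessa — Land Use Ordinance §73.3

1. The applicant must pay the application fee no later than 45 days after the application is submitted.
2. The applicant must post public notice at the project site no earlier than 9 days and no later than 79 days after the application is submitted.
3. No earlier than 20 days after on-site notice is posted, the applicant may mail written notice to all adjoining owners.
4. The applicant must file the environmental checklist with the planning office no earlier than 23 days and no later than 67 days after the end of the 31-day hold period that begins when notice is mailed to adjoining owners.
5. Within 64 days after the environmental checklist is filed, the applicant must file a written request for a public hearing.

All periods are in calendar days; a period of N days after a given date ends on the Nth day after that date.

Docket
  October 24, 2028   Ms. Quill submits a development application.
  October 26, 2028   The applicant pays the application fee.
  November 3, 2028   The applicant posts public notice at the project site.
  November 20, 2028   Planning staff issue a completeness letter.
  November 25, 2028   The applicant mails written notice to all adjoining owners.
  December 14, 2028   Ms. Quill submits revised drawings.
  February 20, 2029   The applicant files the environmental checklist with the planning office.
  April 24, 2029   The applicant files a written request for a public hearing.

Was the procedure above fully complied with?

Yes

(1) due by October 24, 2028 + 45 days = December 8, 2028; completed October 26, 2028, before the deadline.
(2) the permitted window runs from October 24, 2028 + 9 = November 2, 2028 to October 24, 2028 + 79 = January 11, 2029; done November 3, 2028, which is between those dates.
(3) permitted from November 3, 2028 + 20 days = November 23, 2028 onward; done November 25, 2028 — permitted.
(4) the permitted window runs from December 26, 2028 + 23 = January 18, 2029 to December 26, 2028 + 67 = March 3, 2029; done February 20, 2029 — within the window.
(5) due by February 20, 2029 + 64 days = April 25, 2029; done April 24, 2029 — timely.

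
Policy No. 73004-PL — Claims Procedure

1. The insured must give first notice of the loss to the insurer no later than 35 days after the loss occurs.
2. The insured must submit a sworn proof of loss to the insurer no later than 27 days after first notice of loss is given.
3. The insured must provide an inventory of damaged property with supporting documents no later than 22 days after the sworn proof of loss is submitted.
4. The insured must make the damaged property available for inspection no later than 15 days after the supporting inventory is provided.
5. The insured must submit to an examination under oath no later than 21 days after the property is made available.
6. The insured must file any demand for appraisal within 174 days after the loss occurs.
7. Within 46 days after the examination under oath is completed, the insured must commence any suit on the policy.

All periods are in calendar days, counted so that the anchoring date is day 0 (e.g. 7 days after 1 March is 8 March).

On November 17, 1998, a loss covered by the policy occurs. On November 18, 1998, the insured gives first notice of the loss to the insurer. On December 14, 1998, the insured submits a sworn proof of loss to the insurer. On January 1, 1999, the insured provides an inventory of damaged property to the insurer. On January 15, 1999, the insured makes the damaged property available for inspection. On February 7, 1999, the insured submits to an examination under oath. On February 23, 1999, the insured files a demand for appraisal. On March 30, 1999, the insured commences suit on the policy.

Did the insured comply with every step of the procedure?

No

(1) due by November 17, 1998 + 35 days = December 22, 1998; completed November 18, 1998, before the deadline.
(2) due by November 18, 1998 + 27 days = December 15, 1998; completed December 14, 1998, before the deadline.
(3) due by December 14, 1998 + 22 days = January 5, 1999; completed January 1, 1999, before the deadline.
(4) due by January 1, 1999 + 15 days = January 16, 1999; completed January 15, 1999, before the deadline.
(5) due by January 15, 1999 + 21 days = February 5, 1999; February 7, 1999 misses that deadline by 2 days.
Later steps need not be reached.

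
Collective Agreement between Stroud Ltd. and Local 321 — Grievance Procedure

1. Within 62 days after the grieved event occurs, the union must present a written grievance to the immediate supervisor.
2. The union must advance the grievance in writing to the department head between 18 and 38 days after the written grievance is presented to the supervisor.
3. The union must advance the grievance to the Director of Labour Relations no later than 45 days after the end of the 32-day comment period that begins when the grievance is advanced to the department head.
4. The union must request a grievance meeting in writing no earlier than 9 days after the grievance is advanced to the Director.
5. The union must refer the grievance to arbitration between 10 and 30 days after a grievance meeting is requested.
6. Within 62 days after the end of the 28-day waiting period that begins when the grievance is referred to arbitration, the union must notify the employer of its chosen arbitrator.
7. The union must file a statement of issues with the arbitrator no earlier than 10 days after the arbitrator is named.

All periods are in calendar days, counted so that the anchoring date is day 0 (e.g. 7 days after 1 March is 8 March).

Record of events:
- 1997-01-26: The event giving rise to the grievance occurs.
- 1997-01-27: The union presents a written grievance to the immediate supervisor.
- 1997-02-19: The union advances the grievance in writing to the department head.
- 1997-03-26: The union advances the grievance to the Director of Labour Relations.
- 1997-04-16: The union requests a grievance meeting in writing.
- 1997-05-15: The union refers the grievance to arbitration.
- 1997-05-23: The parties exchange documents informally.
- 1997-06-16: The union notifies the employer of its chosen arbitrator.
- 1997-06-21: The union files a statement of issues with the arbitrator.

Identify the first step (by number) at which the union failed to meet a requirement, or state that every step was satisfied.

Step 7

Step 1 — counting 62 days from 1997-01-26 (when the grieved event occurs) gives a deadline of 1997-03-29; done 1997-01-27 — timely.
Step 2 — 18 and 38 days from 1997-01-27 (when the written grievance is presented to the supervisor) are 1997-02-14 and 1997-03-06 respectively; done 1997-02-19, which is between those dates.
Step 3 — counting 45 days from 1997-03-23 (end of the 32-day comment period, which began when the grievance is advanced to the department head on 1997-02-19) gives a deadline of 1997-05-07; done 1997-03-26 — timely.
Step 4 — must wait 9 days from 1997-03-26 (when the grievance is advanced to the Director), so not before 1997-04-04; done 1997-04-16 — permitted.
Step 5 — 10 and 30 days from 1997-04-16 (when a grievance meeting is requested) are 1997-04-26 and 1997-05-16 respectively; done 1997-05-15, which is between those dates.
Step 6 — counting 62 days from 1997-06-12 (end of the 28-day waiting period, which began when the grievance is referred to arbitration on 1997-05-15) gives a deadline of 1997-08-13; completed 1997-06-16, before the deadline.
Step 7 — must wait 10 days from 1997-06-16 (when the arbitrator is named), so not before 1997-06-26; acted on 1997-06-21, 5 days prematurely.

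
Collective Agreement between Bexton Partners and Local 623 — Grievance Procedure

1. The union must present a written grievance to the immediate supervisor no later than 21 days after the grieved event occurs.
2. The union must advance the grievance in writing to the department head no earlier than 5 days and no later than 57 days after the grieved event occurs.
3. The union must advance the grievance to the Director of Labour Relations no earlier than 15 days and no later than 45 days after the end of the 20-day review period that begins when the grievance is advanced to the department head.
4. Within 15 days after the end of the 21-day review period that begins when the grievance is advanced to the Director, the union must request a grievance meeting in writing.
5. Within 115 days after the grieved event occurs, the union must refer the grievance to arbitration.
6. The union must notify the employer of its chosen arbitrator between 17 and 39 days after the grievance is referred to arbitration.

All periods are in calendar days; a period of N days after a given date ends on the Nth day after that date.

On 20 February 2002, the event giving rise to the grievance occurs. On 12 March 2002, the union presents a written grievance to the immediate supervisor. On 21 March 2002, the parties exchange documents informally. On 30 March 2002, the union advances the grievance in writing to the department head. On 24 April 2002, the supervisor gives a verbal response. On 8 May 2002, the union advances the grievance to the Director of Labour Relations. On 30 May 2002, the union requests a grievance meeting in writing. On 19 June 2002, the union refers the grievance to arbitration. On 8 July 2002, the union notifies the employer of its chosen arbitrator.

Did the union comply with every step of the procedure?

No

(1) due by 20 February 2002 + 21 days = 13 March 2002; completed 12 March 2002, before the deadline.
(2) the permitted window runs from 20 February 2002 + 5 = 25 February 2002 to 20 February 2002 + 57 = 18 April 2002; done 30 March 2002 — within the window.
(3) the permitted window runs from 19 April 2002 + 15 = 4 May 2002 to 19 April 2002 + 45 = 3 June 2002; done 8 May 2002, which is between those dates.
(4) due by 29 May 2002 + 15 days = 13 June 2002; completed 30 May 2002, before the deadline.
(5) due by 20 February 2002 + 115 days = 15 June 2002; not done until 19 June 2002, 4 days after the deadline.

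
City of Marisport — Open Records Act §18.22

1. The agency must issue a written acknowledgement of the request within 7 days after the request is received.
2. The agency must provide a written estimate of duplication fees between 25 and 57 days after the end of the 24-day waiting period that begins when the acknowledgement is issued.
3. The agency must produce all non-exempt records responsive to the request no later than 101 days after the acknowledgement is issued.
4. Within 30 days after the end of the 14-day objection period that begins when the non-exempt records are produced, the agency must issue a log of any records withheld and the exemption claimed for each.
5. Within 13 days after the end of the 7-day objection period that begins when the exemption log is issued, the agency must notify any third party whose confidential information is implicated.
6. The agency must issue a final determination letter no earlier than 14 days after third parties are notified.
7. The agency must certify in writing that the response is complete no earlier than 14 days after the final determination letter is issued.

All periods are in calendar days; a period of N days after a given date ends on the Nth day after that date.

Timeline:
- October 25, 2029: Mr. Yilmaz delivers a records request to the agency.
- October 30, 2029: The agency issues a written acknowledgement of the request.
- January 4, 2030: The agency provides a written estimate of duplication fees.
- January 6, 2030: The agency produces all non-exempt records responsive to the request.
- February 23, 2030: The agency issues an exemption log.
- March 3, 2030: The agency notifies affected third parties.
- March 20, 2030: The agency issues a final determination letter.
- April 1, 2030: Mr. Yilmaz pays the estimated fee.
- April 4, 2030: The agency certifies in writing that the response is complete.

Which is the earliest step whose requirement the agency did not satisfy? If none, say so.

Step 1 — counting 7 days from October 25, 2029 (when the request is received) gives a deadline of November 1, 2029; done October 30, 2029 — timely.
Step 2 — 25 and 57 days from November 23, 2029 (end of the 24-day waiting period, which began when the acknowledgement is issued on October 30, 2029) are December 18, 2029 and January 19, 2030 respectively; done January 4, 2030, which is between those dates.
Step 3 — counting 101 days from October 30, 2029 (when the acknowledgement is issued) gives a deadline of February 8, 2030; completed January 6, 2030, before the deadline.
Step 4 — counting 30 days from January 20, 2030 (end of the 14-day objection period, which began when the non-exempt records are produced on January 6, 2030) gives a deadline of February 19, 2030; not done until February 23, 2030, 4 days after the deadline.
Later steps need not be reached.

Step 4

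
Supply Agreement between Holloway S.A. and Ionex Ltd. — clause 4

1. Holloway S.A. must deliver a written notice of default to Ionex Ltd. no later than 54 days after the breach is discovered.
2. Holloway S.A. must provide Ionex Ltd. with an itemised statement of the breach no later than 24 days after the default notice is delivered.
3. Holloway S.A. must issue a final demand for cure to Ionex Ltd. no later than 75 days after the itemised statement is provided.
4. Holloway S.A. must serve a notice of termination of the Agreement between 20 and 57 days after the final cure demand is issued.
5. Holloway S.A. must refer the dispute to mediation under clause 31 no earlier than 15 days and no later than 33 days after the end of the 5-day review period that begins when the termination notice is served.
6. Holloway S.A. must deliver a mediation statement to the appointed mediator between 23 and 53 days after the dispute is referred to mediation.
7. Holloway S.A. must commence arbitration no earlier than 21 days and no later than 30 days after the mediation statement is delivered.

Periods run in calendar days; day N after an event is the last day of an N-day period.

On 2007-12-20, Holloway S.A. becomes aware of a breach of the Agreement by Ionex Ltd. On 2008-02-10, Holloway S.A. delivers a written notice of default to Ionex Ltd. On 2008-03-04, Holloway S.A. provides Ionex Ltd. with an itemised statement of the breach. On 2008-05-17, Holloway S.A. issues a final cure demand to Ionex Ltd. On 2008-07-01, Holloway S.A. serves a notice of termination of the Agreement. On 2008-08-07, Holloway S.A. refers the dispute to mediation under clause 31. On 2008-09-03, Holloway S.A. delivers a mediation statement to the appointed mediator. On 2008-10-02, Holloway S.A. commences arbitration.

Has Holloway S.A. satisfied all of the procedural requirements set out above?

Yes

(1) due by 2007-12-20 + 54 days = 2008-02-12; 2008-02-10 is within that limit.
(2) due by 2008-02-10 + 24 days = 2008-03-05; done 2008-03-04 — timely.
(3) due by 2008-03-04 + 75 days = 2008-05-18; done 2008-05-17 — timely.
(4) the permitted window runs from 2008-05-17 + 20 = 2008-06-06 to 2008-05-17 + 57 = 2008-07-13; done 2008-07-01, which is between those dates.
(5) the permitted window runs from 2008-07-06 + 15 = 2008-07-21 to 2008-07-06 + 33 = 2008-08-08; 2008-08-07 falls inside that range.
(6) the permitted window runs from 2008-08-07 + 23 = 2008-08-30 to 2008-08-07 + 53 = 2008-09-29; 2008-09-03 falls inside that range.
(7) the permitted window runs from 2008-09-03 + 21 = 2008-09-24 to 2008-09-03 + 30 = 2008-10-03; 2008-10-02 falls inside that range.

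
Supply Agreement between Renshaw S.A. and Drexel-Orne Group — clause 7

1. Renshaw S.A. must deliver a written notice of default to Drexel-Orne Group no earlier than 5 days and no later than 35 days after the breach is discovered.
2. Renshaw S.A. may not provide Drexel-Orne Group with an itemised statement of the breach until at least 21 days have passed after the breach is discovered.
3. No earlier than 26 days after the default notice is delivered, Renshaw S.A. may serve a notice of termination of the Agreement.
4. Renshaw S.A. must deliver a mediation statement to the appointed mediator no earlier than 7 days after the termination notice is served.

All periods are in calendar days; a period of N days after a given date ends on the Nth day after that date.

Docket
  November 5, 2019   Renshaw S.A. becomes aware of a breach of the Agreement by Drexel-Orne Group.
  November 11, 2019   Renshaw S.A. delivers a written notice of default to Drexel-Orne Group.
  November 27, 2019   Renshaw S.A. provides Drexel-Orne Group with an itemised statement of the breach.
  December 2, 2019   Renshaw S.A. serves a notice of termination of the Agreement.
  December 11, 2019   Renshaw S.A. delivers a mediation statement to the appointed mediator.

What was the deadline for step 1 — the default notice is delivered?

December 10, 2019

Step 1 runs from November 5, 2019, when the breach is discovered. The window is 5–35 days after November 5, 2019; it closes on December 10, 2019.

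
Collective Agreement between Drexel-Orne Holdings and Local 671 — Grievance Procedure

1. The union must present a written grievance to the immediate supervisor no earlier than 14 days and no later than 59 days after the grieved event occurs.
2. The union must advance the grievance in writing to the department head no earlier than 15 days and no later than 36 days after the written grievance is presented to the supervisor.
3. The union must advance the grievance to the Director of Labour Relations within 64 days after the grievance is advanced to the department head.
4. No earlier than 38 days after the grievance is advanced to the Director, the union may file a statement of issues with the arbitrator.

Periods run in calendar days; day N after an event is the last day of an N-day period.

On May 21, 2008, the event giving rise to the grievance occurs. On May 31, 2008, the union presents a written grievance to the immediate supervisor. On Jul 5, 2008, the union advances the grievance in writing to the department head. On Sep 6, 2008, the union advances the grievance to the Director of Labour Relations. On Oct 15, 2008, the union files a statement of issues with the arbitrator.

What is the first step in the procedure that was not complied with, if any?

(1) the permitted window runs from May 21, 2008 + 14 = Jun 4, 2008 to May 21, 2008 + 59 = Jul 19, 2008; done May 31, 2008 — 4 days before the window opened.

Step 1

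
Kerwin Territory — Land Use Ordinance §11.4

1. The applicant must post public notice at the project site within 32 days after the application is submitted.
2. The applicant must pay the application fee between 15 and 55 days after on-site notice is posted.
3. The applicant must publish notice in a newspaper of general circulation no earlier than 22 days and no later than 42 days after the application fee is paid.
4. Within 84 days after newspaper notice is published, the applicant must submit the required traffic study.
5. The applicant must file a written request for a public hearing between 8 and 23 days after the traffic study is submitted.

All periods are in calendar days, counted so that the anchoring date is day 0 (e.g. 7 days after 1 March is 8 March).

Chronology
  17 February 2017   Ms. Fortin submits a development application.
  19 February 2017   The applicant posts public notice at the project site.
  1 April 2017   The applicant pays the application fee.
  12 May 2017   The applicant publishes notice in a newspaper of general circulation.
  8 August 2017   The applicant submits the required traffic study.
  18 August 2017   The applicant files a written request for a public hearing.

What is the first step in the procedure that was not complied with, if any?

Step 4

Step 1 — counting 32 days from 17 February 2017 (when the application is submitted) gives a deadline of 21 March 2017; completed 19 February 2017, before the deadline.
Step 2 — 15 and 55 days from 19 February 2017 (when on-site notice is posted) are 6 March 2017 and 15 April 2017 respectively; done 1 April 2017, which is between those dates.
Step 3 — 22 and 42 days from 1 April 2017 (when the application fee is paid) are 23 April 2017 and 13 May 2017 respectively; 12 May 2017 falls inside that range.
Step 4 — counting 84 days from 12 May 2017 (when newspaper notice is published) gives a deadline of 4 August 2017; done 8 August 2017 — 4 days late.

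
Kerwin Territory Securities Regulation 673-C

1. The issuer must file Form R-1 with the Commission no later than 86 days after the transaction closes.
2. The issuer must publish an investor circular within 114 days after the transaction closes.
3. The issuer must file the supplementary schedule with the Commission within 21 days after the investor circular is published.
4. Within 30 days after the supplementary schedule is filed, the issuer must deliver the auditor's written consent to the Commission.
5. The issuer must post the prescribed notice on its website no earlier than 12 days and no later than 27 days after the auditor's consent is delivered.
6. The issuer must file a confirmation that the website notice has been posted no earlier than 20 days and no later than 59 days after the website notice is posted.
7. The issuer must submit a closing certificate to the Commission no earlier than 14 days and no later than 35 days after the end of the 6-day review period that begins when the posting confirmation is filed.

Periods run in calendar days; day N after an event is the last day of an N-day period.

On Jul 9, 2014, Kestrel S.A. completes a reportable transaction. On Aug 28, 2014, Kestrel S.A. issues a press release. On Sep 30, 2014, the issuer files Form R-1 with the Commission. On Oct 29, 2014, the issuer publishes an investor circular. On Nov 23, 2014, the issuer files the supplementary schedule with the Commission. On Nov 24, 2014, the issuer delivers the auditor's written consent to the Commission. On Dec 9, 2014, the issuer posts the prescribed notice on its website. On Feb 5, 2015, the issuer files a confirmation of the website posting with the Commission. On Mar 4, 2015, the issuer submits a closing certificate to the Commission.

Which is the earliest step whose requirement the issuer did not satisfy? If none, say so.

Step 3

Step 1: 86 days after Jul 9, 2014 (when the transaction closes) is Oct 3, 2014; Sep 30, 2014 is within that limit.
Step 2: 114 days after Jul 9, 2014 (when the transaction closes) is Oct 31, 2014; Oct 29, 2014 is within that limit.
Step 3: 21 days after Oct 29, 2014 (when the investor circular is published) is Nov 19, 2014; Nov 23, 2014 misses that deadline by 4 days.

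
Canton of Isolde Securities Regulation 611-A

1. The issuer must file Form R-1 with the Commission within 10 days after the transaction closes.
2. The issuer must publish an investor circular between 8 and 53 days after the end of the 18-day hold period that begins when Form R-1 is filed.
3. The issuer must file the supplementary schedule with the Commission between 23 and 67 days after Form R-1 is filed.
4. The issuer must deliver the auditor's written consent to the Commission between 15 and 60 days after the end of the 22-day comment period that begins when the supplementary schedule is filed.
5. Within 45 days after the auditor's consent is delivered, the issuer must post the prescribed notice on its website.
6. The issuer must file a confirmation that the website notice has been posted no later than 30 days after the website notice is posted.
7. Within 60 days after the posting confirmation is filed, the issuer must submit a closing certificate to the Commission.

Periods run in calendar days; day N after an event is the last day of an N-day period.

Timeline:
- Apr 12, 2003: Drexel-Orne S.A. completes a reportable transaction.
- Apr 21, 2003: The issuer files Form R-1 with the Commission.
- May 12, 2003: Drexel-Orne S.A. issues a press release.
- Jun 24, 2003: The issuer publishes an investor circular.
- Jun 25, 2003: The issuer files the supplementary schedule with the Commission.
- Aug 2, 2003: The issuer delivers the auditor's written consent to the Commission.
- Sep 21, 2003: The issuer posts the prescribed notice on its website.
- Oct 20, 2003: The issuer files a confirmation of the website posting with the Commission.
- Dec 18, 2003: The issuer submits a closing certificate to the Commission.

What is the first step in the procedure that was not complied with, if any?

Step 5

(1) due by Apr 12, 2003 + 10 days = Apr 22, 2003; done Apr 21, 2003 — timely.
(2) the permitted window runs from May 9, 2003 + 8 = May 17, 2003 to May 9, 2003 + 53 = Jul 1, 2003; done Jun 24, 2003, which is between those dates.
(3) the permitted window runs from Apr 21, 2003 + 23 = May 14, 2003 to Apr 21, 2003 + 67 = Jun 27, 2003; done Jun 25, 2003, which is between those dates.
(4) the permitted window runs from Jul 17, 2003 + 15 = Aug 1, 2003 to Jul 17, 2003 + 60 = Sep 15, 2003; done Aug 2, 2003, which is between those dates.
(5) due by Aug 2, 2003 + 45 days = Sep 16, 2003; not done until Sep 21, 2003, 5 days after the deadline.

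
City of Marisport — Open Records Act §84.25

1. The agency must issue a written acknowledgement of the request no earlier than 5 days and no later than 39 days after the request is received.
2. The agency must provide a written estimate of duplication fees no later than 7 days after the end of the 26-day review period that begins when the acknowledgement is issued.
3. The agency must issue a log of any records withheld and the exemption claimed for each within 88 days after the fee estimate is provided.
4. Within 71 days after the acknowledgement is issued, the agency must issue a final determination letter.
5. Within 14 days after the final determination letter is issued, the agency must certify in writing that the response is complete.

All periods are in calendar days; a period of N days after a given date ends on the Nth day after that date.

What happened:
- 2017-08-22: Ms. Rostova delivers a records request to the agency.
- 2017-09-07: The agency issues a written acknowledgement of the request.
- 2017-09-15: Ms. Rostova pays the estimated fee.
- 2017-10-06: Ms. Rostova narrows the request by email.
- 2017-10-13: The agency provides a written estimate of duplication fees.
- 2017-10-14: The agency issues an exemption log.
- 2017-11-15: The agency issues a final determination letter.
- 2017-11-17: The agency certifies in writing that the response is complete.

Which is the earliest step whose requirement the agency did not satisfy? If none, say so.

Step 2

Step 1 — 5 and 39 days from 2017-08-22 (when the request is received) are 2017-08-27 and 2017-09-30 respectively; done 2017-09-07, which is between those dates.
Step 2 — counting 7 days from 2017-10-03 (end of the 26-day review period, which began when the acknowledgement is issued on 2017-09-07) gives a deadline of 2017-10-10; not done until 2017-10-13, 3 days after the deadline.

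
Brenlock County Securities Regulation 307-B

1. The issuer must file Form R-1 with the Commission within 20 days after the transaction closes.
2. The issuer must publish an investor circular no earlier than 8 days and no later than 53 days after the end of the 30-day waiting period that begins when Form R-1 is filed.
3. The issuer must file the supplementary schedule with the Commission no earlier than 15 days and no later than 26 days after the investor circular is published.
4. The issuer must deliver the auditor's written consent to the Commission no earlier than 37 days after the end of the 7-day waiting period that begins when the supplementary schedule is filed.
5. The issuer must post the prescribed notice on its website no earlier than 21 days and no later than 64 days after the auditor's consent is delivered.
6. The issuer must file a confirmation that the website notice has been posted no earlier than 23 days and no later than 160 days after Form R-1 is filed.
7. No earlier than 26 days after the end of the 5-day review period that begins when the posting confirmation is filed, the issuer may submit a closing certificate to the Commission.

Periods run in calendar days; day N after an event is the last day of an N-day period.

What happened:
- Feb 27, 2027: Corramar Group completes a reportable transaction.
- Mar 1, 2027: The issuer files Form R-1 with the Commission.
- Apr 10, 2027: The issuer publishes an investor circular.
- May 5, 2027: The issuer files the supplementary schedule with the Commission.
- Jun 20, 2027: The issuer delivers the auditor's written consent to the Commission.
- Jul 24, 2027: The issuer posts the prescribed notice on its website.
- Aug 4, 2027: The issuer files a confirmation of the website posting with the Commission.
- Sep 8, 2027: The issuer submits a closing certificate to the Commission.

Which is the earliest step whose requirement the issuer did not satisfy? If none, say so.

None — every step was satisfied

(1) due by Feb 27, 2027 + 20 days = Mar 19, 2027; Mar 1, 2027 is within that limit.
(2) the permitted window runs from Mar 31, 2027 + 8 = Apr 8, 2027 to Mar 31, 2027 + 53 = May 23, 2027; done Apr 10, 2027, which is between those dates.
(3) the permitted window runs from Apr 10, 2027 + 15 = Apr 25, 2027 to Apr 10, 2027 + 26 = May 6, 2027; done May 5, 2027 — within the window.
(4) permitted from May 12, 2027 + 37 days = Jun 18, 2027 onward; done Jun 20, 2027 — permitted.
(5) the permitted window runs from Jun 20, 2027 + 21 = Jul 11, 2027 to Jun 20, 2027 + 64 = Aug 23, 2027; done Jul 24, 2027, which is between those dates.
(6) the permitted window runs from Mar 1, 2027 + 23 = Mar 24, 2027 to Mar 1, 2027 + 160 = Aug 8, 2027; done Aug 4, 2027 — within the window.
(7) permitted from Aug 9, 2027 + 26 days = Sep 4, 2027 onward; done Sep 8, 2027 — permitted.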